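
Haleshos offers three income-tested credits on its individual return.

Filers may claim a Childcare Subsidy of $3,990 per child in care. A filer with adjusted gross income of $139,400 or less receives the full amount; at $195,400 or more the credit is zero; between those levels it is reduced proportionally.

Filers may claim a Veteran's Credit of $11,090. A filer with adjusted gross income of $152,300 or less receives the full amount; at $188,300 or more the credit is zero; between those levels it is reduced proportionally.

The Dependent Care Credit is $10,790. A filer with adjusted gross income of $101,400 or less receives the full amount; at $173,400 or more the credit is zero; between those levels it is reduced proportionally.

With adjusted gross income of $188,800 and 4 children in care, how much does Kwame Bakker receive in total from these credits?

Childcare Subsidy: base = 4 × $3,990 = $15,960. $188,800 is $49,400 into a $56,000 phase-out range, leaving 6,600/56,000 of the credit: $15,960 × 6,600/56,000 = $1,881.
Veteran's Credit: $188,800 is at or above $188,300, so the credit is $0.
Dependent Care Credit: $188,800 is at or above $173,400, so the credit is $0.
Total: $1,881 + $0 + $0 = $1,881.

$1,881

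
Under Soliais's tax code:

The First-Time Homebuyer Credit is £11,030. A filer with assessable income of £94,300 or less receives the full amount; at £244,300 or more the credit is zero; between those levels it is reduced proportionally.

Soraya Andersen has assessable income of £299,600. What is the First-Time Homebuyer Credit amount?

£0

First-Time Homebuyer Credit: £299,600 is at or above £244,300, so the credit is £0.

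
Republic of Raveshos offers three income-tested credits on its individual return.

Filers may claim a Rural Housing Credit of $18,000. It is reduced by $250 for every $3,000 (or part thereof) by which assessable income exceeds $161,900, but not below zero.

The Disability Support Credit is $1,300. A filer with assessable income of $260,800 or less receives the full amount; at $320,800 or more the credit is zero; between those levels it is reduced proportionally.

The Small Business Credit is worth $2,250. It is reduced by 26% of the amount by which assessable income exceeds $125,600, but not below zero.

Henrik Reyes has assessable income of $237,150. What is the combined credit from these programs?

Rural Housing Credit: income exceeds $161,900 by $75,250, which is 26 full-or-partial $3,000 increments; reduction = 26 × $250 = $6,500, leaving $11,500.
Disability Support Credit: $237,150 is at or below the $260,800 threshold, so the full $1,300 applies.
Small Business Credit: 26% of the $111,550 excess over $125,600 is $29,003 ≥ base, so the credit is $0.
Total: $11,500 + $1,300 + $0 = $12,800.

$12,800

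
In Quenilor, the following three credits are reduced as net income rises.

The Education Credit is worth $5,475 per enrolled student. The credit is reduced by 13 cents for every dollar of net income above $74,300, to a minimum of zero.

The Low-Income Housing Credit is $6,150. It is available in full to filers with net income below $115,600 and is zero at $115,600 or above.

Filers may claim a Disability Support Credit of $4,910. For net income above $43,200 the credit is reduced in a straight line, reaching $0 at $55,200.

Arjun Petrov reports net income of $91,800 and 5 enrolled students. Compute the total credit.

Education Credit: base = 5 × $5,475 = $27,375. 13% of the $17,500 excess over $74,300 is $2,275; credit = $27,375 − $2,275 = $25,100.
Low-Income Housing Credit: $91,800 is below the $115,600 cutoff, so the full $6,150 applies.
Disability Support Credit: $91,800 is at or above $55,200, so the credit is $0.
Total: $25,100 + $6,150 + $0 = $31,250.

$31,250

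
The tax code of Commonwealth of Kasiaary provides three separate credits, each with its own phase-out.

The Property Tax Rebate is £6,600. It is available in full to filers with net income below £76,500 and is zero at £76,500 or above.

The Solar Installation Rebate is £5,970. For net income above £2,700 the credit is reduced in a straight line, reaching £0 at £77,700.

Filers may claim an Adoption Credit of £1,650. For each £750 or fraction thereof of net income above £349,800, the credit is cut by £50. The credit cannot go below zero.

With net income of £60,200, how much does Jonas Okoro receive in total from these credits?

£9,643

Property Tax Rebate: £60,200 is below the £76,500 cutoff, so the full £6,600 applies.
Solar Installation Rebate: £60,200 is £57,500 into a £75,000 phase-out range, leaving 17,500/75,000 of the credit: £5,970 × 17,500/75,000 = £1,393.
Adoption Credit: £60,200 is at or below the £349,800 threshold, so the full £1,650 applies.
Total: £6,600 + £1,393 + £1,650 = £9,643.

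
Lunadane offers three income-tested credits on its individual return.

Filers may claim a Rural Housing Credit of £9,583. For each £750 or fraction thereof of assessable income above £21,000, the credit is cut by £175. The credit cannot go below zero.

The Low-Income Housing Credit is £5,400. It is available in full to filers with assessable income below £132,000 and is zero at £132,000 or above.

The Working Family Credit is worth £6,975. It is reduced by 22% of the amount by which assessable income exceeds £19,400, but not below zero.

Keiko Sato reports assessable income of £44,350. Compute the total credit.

Rural Housing Credit: income exceeds £21,000 by £23,350, which is 32 full-or-partial £750 increments; reduction = 32 × £175 = £5,600, leaving £3,983.
Low-Income Housing Credit: £44,350 is below the £132,000 cutoff, so the full £5,400 applies.
Working Family Credit: 22% of the £24,950 excess over £19,400 is £5,489; credit = £6,975 − £5,489 = £1,486.
Total: £3,983 + £5,400 + £1,486 = £10,869.

£10,869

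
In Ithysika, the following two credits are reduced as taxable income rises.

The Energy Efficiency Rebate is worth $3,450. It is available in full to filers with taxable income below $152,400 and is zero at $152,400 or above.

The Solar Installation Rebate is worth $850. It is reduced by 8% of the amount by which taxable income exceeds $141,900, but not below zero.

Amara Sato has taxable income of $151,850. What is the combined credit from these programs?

Energy Efficiency Rebate: $151,850 is below the $152,400 cutoff, so the full $3,450 applies.
Solar Installation Rebate: 8% of the $9,950 excess over $141,900 is $796; credit = $850 − $796 = $54.
Total: $3,450 + $54 = $3,504.

$3,504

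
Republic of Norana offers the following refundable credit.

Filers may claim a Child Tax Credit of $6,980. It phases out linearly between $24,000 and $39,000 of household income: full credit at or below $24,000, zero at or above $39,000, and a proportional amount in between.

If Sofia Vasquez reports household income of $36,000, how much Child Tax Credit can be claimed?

Child Tax Credit: $36,000 is $12,000 into a $15,000 phase-out range, leaving 3,000/15,000 of the credit: $6,980 × 3,000/15,000 = $1,396.

$1,396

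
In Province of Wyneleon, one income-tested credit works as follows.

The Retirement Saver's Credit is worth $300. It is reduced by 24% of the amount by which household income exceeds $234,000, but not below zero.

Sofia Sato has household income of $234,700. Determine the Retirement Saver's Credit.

Retirement Saver's Credit: 24% of the $700 excess over $234,000 is $168; credit = $300 − $168 = $132.

$132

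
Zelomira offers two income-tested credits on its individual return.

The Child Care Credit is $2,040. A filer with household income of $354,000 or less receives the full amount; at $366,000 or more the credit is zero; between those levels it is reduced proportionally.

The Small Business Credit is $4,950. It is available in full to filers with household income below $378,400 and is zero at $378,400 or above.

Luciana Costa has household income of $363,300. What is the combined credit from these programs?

Child Care Credit: $363,300 is $9,300 into a $12,000 phase-out range, leaving 2,700/12,000 of the credit: $2,040 × 2,700/12,000 = $459.
Small Business Credit: $363,300 is below the $378,400 cutoff, so the full $4,950 applies.
Total: $459 + $4,950 = $5,409.

$5,409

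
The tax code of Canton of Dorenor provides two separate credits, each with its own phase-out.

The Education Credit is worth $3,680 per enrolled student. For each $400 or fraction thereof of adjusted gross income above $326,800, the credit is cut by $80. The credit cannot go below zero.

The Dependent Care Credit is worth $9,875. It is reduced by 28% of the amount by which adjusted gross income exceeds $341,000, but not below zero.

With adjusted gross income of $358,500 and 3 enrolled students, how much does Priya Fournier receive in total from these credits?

$9,615

Education Credit: base = 3 × $3,680 = $11,040. income exceeds $326,800 by $31,700, which is 80 full-or-partial $400 increments; reduction = 80 × $80 = $6,400, leaving $4,640.
Dependent Care Credit: 28% of the $17,500 excess over $341,000 is $4,900; credit = $9,875 − $4,900 = $4,975.
Total: $4,640 + $4,975 = $9,615.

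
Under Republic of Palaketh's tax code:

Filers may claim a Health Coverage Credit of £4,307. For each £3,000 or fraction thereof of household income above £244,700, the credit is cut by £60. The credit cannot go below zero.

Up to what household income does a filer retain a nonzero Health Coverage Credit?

£457,700

After 71 increments the reduction is 71 × £60 = £4,260, leaving £47; one more increment wipes it out. Increment 71 ends at excess 71 × £3,000 = £213,000, so the highest qualifying income is £244,700 + £213,000 = £457,700.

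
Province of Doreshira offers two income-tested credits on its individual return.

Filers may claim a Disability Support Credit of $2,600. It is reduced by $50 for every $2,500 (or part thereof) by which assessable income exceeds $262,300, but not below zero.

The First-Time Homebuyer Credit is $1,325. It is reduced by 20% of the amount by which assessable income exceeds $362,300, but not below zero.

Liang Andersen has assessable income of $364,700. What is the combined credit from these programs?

Disability Support Credit: income exceeds $262,300 by $102,400, which is 41 full-or-partial $2,500 increments; reduction = 41 × $50 = $2,050, leaving $550.
First-Time Homebuyer Credit: 20% of the $2,400 excess over $362,300 is $480; credit = $1,325 − $480 = $845.
Total: $550 + $845 = $1,395.

$1,395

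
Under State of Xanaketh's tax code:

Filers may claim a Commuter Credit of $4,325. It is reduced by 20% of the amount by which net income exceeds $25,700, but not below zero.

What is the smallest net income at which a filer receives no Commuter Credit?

The credit falls by 20% of each dollar above $25,700, so it reaches zero when the excess is $4,325 / 20% = $21,625: income = $25,700 + $21,625 = $47,325.

$47,325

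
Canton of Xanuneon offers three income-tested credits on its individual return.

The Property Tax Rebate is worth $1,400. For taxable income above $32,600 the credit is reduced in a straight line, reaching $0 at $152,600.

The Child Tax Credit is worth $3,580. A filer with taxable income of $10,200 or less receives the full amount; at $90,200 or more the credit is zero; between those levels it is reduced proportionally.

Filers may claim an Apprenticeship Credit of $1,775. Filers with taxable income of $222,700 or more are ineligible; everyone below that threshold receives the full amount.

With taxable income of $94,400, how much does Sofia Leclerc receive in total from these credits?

Property Tax Rebate: $94,400 is $61,800 into a $120,000 phase-out range, leaving 58,200/120,000 of the credit: $1,400 × 58,200/120,000 = $679.
Child Tax Credit: $94,400 is at or above $90,200, so the credit is $0.
Apprenticeship Credit: $94,400 is below the $222,700 cutoff, so the full $1,775 applies.
Total: $679 + $0 + $1,775 = $2,454.

$2,454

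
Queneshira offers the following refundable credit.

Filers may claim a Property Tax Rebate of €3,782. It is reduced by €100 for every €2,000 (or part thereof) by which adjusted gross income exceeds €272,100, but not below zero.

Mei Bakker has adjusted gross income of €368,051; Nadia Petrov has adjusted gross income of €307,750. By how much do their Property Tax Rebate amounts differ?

Mei (€368,051): Property Tax Rebate: income exceeds €272,100 by €95,951 → 48 increments × €100 = €4,800 ≥ base, so the credit is €0.
Nadia (€307,750): Property Tax Rebate: income exceeds €272,100 by €35,650, which is 18 full-or-partial €2,000 increments; reduction = 18 × €100 = €1,800, leaving €1,982.
Difference: |€0 − €1,982| = €1,982.

€1,982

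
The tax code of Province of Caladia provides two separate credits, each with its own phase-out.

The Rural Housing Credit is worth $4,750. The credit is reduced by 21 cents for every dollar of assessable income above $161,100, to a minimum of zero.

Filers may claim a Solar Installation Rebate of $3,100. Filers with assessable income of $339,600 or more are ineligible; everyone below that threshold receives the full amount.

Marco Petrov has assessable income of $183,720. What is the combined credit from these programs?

$3,100

Rural Housing Credit: 21% of the $22,620 excess over $161,100 is $4,750.20 ≥ base, so the credit is $0.
Solar Installation Rebate: $183,720 is below the $339,600 cutoff, so the full $3,100 applies.
Total: $0 + $3,100 = $3,100.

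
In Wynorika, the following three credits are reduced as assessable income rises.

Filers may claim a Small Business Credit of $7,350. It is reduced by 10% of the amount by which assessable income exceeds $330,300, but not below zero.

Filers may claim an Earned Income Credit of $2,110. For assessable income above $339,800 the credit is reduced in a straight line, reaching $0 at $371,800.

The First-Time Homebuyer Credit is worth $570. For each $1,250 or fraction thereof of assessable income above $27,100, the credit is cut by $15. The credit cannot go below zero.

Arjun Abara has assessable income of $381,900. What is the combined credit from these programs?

Small Business Credit: 10% of the $51,600 excess over $330,300 is $5,160; credit = $7,350 − $5,160 = $2,190.
Earned Income Credit: $381,900 is at or above $371,800, so the credit is $0.
First-Time Homebuyer Credit: income exceeds $27,100 by $354,800 → 284 increments × $15 = $4,260 ≥ base, so the credit is $0.
Total: $2,190 + $0 + $0 = $2,190.

$2,190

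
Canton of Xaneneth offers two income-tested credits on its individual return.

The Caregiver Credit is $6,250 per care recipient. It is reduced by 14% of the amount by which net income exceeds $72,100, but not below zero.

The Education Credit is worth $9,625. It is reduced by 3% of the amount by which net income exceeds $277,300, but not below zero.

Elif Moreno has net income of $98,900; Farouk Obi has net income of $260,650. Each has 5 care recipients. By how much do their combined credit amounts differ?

Elif ($98,900): Caregiver Credit: base = 5 × $6,250 = $31,250. 14% of the $26,800 excess over $72,100 is $3,752; credit = $31,250 − $3,752 = $27,498. Education Credit: $98,900 is at or below the $277,300 threshold, so the full $9,625 applies. total $27,498 + $9,625 = $37,123
Farouk ($260,650): Caregiver Credit: base = 5 × $6,250 = $31,250. 14% of the $188,550 excess over $72,100 is $26,397; credit = $31,250 − $26,397 = $4,853. Education Credit: $260,650 is at or below the $277,300 threshold, so the full $9,625 applies. total $4,853 + $9,625 = $14,478
Difference: |$37,123 − $14,478| = $22,645.

$22,645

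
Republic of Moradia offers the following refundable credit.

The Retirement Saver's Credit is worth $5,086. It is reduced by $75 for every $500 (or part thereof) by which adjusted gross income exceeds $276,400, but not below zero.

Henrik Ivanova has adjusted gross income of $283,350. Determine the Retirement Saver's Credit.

$4,036

Retirement Saver's Credit: income exceeds $276,400 by $6,950, which is 14 full-or-partial $500 increments; reduction = 14 × $75 = $1,050, leaving $4,036.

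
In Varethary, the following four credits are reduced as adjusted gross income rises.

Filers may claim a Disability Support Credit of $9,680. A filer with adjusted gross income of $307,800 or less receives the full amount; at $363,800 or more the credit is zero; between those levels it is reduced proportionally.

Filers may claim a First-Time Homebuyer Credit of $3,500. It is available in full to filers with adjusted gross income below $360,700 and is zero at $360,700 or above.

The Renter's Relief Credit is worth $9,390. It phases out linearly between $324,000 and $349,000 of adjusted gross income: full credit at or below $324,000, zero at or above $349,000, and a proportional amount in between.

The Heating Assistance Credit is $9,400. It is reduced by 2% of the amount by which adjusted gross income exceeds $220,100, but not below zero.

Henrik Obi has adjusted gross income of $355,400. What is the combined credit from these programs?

Disability Support Credit: $355,400 is $47,600 into a $56,000 phase-out range, leaving 8,400/56,000 of the credit: $9,680 × 8,400/56,000 = $1,452.
First-Time Homebuyer Credit: $355,400 is below the $360,700 cutoff, so the full $3,500 applies.
Renter's Relief Credit: $355,400 is at or above $349,000, so the credit is $0.
Heating Assistance Credit: 2% of the $135,300 excess over $220,100 is $2,706; credit = $9,400 − $2,706 = $6,694.
Total: $1,452 + $3,500 + $0 + $6,694 = $11,646.

$11,646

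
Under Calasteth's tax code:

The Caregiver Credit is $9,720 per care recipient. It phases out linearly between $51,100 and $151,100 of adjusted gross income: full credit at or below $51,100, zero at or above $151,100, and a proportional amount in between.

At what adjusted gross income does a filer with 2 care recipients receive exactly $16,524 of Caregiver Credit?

Full credit = 2 × $9,720 = $19,440.
$16,524 is 16,524/19,440 of the full $19,440, so 2,916/19,440 of the $100,000 range has been used: income = $51,100 + $100,000 × 2,916/19,440 = $66,100.

$66,100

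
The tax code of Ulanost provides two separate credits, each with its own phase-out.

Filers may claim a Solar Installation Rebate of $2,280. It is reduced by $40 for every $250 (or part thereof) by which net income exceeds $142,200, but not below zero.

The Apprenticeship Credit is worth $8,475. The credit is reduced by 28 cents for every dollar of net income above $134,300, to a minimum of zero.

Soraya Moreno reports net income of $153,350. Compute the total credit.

Solar Installation Rebate: income exceeds $142,200 by $11,150, which is 45 full-or-partial $250 increments; reduction = 45 × $40 = $1,800, leaving $480.
Apprenticeship Credit: 28% of the $19,050 excess over $134,300 is $5,334; credit = $8,475 − $5,334 = $3,141.
Total: $480 + $3,141 = $3,621.

$3,621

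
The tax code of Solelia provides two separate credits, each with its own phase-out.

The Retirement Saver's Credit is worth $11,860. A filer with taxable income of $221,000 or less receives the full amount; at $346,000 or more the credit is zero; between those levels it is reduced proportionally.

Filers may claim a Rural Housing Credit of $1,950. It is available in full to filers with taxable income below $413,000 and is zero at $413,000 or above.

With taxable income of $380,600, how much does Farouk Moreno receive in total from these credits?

Retirement Saver's Credit: $380,600 is at or above $346,000, so the credit is $0.
Rural Housing Credit: $380,600 is below the $413,000 cutoff, so the full $1,950 applies.
Total: $0 + $1,950 = $1,950.

$1,950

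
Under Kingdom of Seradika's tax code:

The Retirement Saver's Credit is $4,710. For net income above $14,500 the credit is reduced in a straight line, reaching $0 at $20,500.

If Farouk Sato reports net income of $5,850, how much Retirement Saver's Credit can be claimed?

Retirement Saver's Credit: $5,850 is at or below the $14,500 threshold, so the full $4,710 applies.

$4,710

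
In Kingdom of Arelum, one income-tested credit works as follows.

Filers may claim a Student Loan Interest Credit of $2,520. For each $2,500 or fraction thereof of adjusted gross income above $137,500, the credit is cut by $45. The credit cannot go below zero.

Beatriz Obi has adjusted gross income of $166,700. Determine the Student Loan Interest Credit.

Student Loan Interest Credit: income exceeds $137,500 by $29,200, which is 12 full-or-partial $2,500 increments; reduction = 12 × $45 = $540, leaving $1,980.

$1,980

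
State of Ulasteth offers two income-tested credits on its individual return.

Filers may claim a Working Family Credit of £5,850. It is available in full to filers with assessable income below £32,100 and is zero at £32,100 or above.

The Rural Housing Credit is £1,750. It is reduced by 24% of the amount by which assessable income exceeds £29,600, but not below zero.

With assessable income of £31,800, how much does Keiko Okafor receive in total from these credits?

£7,072

Working Family Credit: £31,800 is below the £32,100 cutoff, so the full £5,850 applies.
Rural Housing Credit: 24% of the £2,200 excess over £29,600 is £528; credit = £1,750 − £528 = £1,222.
Total: £5,850 + £1,222 = £7,072.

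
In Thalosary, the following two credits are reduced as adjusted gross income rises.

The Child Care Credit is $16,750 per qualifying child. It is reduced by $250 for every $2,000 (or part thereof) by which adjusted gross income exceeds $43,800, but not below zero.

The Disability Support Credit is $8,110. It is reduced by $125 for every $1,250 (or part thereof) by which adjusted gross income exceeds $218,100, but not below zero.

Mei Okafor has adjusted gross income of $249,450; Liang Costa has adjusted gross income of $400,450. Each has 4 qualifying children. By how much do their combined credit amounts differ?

Mei ($249,450): Child Care Credit: base = 4 × $16,750 = $67,000. income exceeds $43,800 by $205,650, which is 103 full-or-partial $2,000 increments; reduction = 103 × $250 = $25,750, leaving $41,250. Disability Support Credit: income exceeds $218,100 by $31,350, which is 26 full-or-partial $1,250 increments; reduction = 26 × $125 = $3,250, leaving $4,860. total $41,250 + $4,860 = $46,110
Liang ($400,450): Child Care Credit: base = 4 × $16,750 = $67,000. income exceeds $43,800 by $356,650, which is 179 full-or-partial $2,000 increments; reduction = 179 × $250 = $44,750, leaving $22,250. Disability Support Credit: income exceeds $218,100 by $182,350 → 146 increments × $125 = $18,250 ≥ base, so the credit is $0. total $22,250 + $0 = $22,250
Difference: |$46,110 − $22,250| = $23,860.

$23,860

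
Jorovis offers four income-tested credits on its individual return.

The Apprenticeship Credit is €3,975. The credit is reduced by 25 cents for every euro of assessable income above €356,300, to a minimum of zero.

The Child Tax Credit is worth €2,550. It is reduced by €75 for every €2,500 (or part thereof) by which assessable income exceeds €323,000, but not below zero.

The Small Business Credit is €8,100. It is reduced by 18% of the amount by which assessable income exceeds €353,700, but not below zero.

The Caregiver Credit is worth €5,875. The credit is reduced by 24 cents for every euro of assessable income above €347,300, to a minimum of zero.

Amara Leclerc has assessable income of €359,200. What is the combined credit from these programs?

Apprenticeship Credit: 25% of the €2,900 excess over €356,300 is €725; credit = €3,975 − €725 = €3,250.
Child Tax Credit: income exceeds €323,000 by €36,200, which is 15 full-or-partial €2,500 increments; reduction = 15 × €75 = €1,125, leaving €1,425.
Small Business Credit: 18% of the €5,500 excess over €353,700 is €990; credit = €8,100 − €990 = €7,110.
Caregiver Credit: 24% of the €11,900 excess over €347,300 is €2,856; credit = €5,875 − €2,856 = €3,019.
Total: €3,250 + €1,425 + €7,110 + €3,019 = €14,804.

€14,804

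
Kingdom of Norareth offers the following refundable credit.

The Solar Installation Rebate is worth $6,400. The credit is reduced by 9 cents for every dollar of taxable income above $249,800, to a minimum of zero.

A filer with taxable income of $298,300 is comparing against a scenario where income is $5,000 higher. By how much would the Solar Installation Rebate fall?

At $298,300 — 9% of the $48,500 excess over $249,800 is $4,365; credit = $6,400 − $4,365 = $2,035.
At $303,300 — 9% of the $53,500 excess over $249,800 is $4,815; credit = $6,400 − $4,815 = $1,585.
Lost: $2,035 − $1,585 = $450.

$450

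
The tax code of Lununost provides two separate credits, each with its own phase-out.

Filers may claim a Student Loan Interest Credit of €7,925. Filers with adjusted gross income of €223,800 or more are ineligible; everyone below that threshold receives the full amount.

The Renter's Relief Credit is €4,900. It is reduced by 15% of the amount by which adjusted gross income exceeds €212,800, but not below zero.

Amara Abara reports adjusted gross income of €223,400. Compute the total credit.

€11,235

Student Loan Interest Credit: €223,400 is below the €223,800 cutoff, so the full €7,925 applies.
Renter's Relief Credit: 15% of the €10,600 excess over €212,800 is €1,590; credit = €4,900 − €1,590 = €3,310.
Total: €7,925 + €3,310 = €11,235.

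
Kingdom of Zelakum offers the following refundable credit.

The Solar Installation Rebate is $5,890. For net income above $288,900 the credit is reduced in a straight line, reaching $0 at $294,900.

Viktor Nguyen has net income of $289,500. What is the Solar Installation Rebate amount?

Solar Installation Rebate: $289,500 is $600 into a $6,000 phase-out range, leaving 5,400/6,000 of the credit: $5,890 × 5,400/6,000 = $5,301.

$5,301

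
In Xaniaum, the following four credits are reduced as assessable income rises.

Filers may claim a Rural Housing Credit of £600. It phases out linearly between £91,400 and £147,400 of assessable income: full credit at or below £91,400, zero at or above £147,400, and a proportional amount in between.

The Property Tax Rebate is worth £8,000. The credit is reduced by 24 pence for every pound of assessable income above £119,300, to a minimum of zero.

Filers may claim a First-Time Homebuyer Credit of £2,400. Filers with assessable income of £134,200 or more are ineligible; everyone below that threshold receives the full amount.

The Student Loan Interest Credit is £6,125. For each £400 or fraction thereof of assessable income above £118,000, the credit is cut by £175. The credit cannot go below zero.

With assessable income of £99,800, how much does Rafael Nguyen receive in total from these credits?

£17,035

Rural Housing Credit: £99,800 is £8,400 into a £56,000 phase-out range, leaving 47,600/56,000 of the credit: £600 × 47,600/56,000 = £510.
Property Tax Rebate: £99,800 is at or below the £119,300 threshold, so the full £8,000 applies.
First-Time Homebuyer Credit: £99,800 is below the £134,200 cutoff, so the full £2,400 applies.
Student Loan Interest Credit: £99,800 is at or below the £118,000 threshold, so the full £6,125 applies.
Total: £510 + £8,000 + £2,400 + £6,125 = £17,035.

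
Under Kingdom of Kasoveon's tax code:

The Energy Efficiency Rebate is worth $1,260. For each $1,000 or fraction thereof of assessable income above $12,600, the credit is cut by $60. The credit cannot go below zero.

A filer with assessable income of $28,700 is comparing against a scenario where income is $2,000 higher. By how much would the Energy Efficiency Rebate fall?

$120

At $28,700 — income exceeds $12,600 by $16,100, which is 17 full-or-partial $1,000 increments; reduction = 17 × $60 = $1,020, leaving $240.
At $30,700 — income exceeds $12,600 by $18,100, which is 19 full-or-partial $1,000 increments; reduction = 19 × $60 = $1,140, leaving $120.
Lost: $240 − $120 = $120.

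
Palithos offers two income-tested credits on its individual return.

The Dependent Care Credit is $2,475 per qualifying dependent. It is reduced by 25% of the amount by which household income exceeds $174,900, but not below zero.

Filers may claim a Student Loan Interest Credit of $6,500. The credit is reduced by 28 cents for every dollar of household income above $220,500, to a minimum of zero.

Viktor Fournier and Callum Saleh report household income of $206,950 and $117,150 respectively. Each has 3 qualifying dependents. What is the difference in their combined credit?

$7,425

Viktor ($206,950): Dependent Care Credit: base = 3 × $2,475 = $7,425. 25% of the $32,050 excess over $174,900 is $8,012.50 ≥ base, so the credit is $0. Student Loan Interest Credit: $206,950 is at or below the $220,500 threshold, so the full $6,500 applies. total $0 + $6,500 = $6,500
Callum ($117,150): Dependent Care Credit: base = 3 × $2,475 = $7,425. $117,150 is at or below the $174,900 threshold, so the full $7,425 applies. Student Loan Interest Credit: $117,150 is at or below the $220,500 threshold, so the full $6,500 applies. total $7,425 + $6,500 = $13,925
Difference: |$6,500 − $13,925| = $7,425.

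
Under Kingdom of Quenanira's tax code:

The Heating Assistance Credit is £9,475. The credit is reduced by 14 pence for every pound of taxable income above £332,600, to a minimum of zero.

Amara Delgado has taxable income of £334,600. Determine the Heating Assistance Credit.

£9,195

Heating Assistance Credit: 14% of the £2,000 excess over £332,600 is £280; credit = £9,475 − £280 = £9,195.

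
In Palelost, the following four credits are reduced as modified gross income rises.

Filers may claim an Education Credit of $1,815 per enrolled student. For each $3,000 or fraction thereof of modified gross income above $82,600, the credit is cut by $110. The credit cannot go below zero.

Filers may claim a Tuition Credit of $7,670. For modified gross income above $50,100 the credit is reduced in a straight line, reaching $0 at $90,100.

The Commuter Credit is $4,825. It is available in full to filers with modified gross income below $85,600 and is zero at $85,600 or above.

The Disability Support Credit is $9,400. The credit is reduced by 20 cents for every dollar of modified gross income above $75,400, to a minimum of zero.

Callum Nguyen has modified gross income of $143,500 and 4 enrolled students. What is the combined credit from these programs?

$4,950

Education Credit: base = 4 × $1,815 = $7,260. income exceeds $82,600 by $60,900, which is 21 full-or-partial $3,000 increments; reduction = 21 × $110 = $2,310, leaving $4,950.
Tuition Credit: $143,500 is at or above $90,100, so the credit is $0.
Commuter Credit: $143,500 meets or exceeds the $85,600 cutoff, so the credit is $0.
Disability Support Credit: 20% of the $68,100 excess over $75,400 is $13,620 ≥ base, so the credit is $0.
Total: $4,950 + $0 + $0 + $0 = $4,950.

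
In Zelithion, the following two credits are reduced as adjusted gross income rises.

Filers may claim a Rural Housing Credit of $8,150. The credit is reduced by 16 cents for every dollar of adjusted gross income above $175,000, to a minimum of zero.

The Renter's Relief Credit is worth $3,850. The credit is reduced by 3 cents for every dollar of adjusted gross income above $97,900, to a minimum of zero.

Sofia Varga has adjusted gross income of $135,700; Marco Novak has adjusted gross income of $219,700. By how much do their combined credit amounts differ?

$9,672

Sofia ($135,700): Rural Housing Credit: $135,700 is at or below the $175,000 threshold, so the full $8,150 applies. Renter's Relief Credit: 3% of the $37,800 excess over $97,900 is $1,134; credit = $3,850 − $1,134 = $2,716. total $8,150 + $2,716 = $10,866
Marco ($219,700): Rural Housing Credit: 16% of the $44,700 excess over $175,000 is $7,152; credit = $8,150 − $7,152 = $998. Renter's Relief Credit: 3% of the $121,800 excess over $97,900 is $3,654; credit = $3,850 − $3,654 = $196. total $998 + $196 = $1,194
Difference: |$10,866 − $1,194| = $9,672.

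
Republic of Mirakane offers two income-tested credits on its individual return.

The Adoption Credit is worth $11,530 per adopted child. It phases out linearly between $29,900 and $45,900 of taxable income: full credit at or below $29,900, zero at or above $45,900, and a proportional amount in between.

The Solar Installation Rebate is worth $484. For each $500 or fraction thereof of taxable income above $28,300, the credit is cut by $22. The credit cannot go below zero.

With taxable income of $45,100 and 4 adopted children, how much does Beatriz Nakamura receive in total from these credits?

$2,306

Adoption Credit: base = 4 × $11,530 = $46,120. $45,100 is $15,200 into a $16,000 phase-out range, leaving 800/16,000 of the credit: $46,120 × 800/16,000 = $2,306.
Solar Installation Rebate: income exceeds $28,300 by $16,800 → 34 increments × $22 = $748 ≥ base, so the credit is $0.
Total: $2,306 + $0 = $2,306.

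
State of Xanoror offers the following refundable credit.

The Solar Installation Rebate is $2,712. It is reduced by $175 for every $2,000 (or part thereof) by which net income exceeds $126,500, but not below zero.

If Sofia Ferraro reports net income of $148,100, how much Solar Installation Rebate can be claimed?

Solar Installation Rebate: income exceeds $126,500 by $21,600, which is 11 full-or-partial $2,000 increments; reduction = 11 × $175 = $1,925, leaving $787.

$787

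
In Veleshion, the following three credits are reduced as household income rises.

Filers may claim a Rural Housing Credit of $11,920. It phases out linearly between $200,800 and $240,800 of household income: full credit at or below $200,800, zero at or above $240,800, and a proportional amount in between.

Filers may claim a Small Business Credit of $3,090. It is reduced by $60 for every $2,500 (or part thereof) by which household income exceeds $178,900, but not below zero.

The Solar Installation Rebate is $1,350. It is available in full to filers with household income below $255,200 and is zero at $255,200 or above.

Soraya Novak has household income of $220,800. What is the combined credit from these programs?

Rural Housing Credit: $220,800 is $20,000 into a $40,000 phase-out range, leaving 20,000/40,000 of the credit: $11,920 × 20,000/40,000 = $5,960.
Small Business Credit: income exceeds $178,900 by $41,900, which is 17 full-or-partial $2,500 increments; reduction = 17 × $60 = $1,020, leaving $2,070.
Solar Installation Rebate: $220,800 is below the $255,200 cutoff, so the full $1,350 applies.
Total: $5,960 + $2,070 + $1,350 = $9,380.

$9,380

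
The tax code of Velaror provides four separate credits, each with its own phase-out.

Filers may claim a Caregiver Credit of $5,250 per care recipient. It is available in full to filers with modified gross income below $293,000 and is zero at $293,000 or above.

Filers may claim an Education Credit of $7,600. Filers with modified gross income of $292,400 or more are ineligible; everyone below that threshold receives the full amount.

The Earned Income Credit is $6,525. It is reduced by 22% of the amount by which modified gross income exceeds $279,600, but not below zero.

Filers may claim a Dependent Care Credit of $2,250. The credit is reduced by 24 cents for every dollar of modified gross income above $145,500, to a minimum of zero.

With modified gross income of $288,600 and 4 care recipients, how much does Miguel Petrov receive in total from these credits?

Caregiver Credit: base = 4 × $5,250 = $21,000. $288,600 is below the $293,000 cutoff, so the full $21,000 applies.
Education Credit: $288,600 is below the $292,400 cutoff, so the full $7,600 applies.
Earned Income Credit: 22% of the $9,000 excess over $279,600 is $1,980; credit = $6,525 − $1,980 = $4,545.
Dependent Care Credit: 24% of the $143,100 excess over $145,500 is $34,344 ≥ base, so the credit is $0.
Total: $21,000 + $7,600 + $4,545 + $0 = $33,145.

$33,145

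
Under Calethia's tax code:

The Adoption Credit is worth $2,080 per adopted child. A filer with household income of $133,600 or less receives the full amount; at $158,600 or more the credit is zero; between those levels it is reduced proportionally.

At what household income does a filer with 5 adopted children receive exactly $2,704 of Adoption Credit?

Full credit = 5 × $2,080 = $10,400.
$2,704 is 2,704/10,400 of the full $10,400, so 7,696/10,400 of the $25,000 range has been used: income = $133,600 + $25,000 × 7,696/10,400 = $152,100.

$152,100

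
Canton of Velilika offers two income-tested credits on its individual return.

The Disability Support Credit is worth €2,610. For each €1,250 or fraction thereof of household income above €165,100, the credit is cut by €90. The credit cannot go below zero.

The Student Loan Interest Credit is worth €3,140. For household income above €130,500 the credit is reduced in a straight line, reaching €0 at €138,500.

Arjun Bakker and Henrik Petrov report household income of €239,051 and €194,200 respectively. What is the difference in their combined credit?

Arjun (€239,051): Disability Support Credit: income exceeds €165,100 by €73,951 → 60 increments × €90 = €5,400 ≥ base, so the credit is €0. Student Loan Interest Credit: €239,051 is at or above €138,500, so the credit is €0. total €0 + €0 = €0
Henrik (€194,200): Disability Support Credit: income exceeds €165,100 by €29,100, which is 24 full-or-partial €1,250 increments; reduction = 24 × €90 = €2,160, leaving €450. Student Loan Interest Credit: €194,200 is at or above €138,500, so the credit is €0. total €450 + €0 = €450
Difference: |€0 − €450| = €450.

€450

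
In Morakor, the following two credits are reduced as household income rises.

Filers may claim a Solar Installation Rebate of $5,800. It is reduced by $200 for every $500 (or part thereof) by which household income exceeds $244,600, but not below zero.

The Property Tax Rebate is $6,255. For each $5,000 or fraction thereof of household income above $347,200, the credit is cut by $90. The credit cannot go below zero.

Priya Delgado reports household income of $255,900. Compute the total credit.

Solar Installation Rebate: income exceeds $244,600 by $11,300, which is 23 full-or-partial $500 increments; reduction = 23 × $200 = $4,600, leaving $1,200.
Property Tax Rebate: $255,900 is at or below the $347,200 threshold, so the full $6,255 applies.
Total: $1,200 + $6,255 = $7,455.

$7,455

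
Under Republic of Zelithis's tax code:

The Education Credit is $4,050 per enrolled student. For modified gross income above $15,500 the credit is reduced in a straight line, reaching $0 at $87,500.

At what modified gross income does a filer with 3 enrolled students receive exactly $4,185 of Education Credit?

$62,700

Full credit = 3 × $4,050 = $12,150.
$4,185 is 4,185/12,150 of the full $12,150, so 7,965/12,150 of the $72,000 range has been used: income = $15,500 + $72,000 × 7,965/12,150 = $62,700.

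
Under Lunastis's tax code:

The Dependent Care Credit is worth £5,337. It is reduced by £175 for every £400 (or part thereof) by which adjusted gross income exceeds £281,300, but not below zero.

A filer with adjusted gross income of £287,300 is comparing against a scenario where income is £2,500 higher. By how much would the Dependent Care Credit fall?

£1,225

At £287,300 — income exceeds £281,300 by £6,000, which is 15 full-or-partial £400 increments; reduction = 15 × £175 = £2,625, leaving £2,712.
At £289,800 — income exceeds £281,300 by £8,500, which is 22 full-or-partial £400 increments; reduction = 22 × £175 = £3,850, leaving £1,487.
Lost: £2,712 − £1,487 = £1,225.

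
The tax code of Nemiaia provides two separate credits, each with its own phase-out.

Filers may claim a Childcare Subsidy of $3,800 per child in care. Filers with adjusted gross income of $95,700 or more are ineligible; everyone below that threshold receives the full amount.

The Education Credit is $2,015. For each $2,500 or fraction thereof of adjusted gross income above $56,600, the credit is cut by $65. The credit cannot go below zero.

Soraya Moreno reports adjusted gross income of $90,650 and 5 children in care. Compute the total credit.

$20,105

Childcare Subsidy: base = 5 × $3,800 = $19,000. $90,650 is below the $95,700 cutoff, so the full $19,000 applies.
Education Credit: income exceeds $56,600 by $34,050, which is 14 full-or-partial $2,500 increments; reduction = 14 × $65 = $910, leaving $1,105.
Total: $19,000 + $1,105 = $20,105.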